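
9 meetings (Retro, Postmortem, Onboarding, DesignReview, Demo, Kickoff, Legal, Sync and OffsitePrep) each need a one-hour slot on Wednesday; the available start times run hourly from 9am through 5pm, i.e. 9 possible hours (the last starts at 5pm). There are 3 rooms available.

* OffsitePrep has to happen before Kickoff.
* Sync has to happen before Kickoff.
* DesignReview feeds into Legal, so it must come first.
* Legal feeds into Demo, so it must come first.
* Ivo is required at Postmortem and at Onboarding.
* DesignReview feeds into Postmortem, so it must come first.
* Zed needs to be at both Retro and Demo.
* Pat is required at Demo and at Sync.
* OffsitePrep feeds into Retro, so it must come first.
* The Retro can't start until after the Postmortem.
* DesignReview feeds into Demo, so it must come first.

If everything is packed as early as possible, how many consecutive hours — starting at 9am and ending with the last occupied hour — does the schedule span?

The precedence chain requires at least 3 distinct hours.
With at most 3 per hour and 9 meetings, at least 3 hours are needed.
Could 3 hours be enough, i.e. nothing placed later than 11am? No: Postmortem must come after DesignReview (at 9am or later) → {10am, 11am}; DesignReview must come before Postmortem (at 11am or earlier) → {9am, 10am}; Legal must come after DesignReview (at 9am or later) → {10am, 11am}; Retro must come after Postmortem (at 10am or later) → {11am}; Demo must come after DesignReview (at 9am or later) → {10am, 11am}; Demo must come after Legal (at 10am or later) → {11am}; Demo can't share with Retro (11am) → nothing is left.
So 3 hours is not enough.
4 works (last occupied hour: 12pm): for example Postmortem=10am, Legal=10am, Demo=12pm, Kickoff=10am, OffsitePrep=9am, Onboarding=11am, DesignReview=9am, Sync=9am, Retro=11am.

4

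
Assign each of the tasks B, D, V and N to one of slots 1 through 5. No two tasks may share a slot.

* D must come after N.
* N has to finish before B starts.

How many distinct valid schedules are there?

Splitting on B: it can be 2 (6), 3 (10), 4 (12), 5 (12). Listing each branch's schedules as (D, V, N):
B=2: (3,4,1) (3,5,1) (4,3,1) (4,5,1) (5,3,1) (5,4,1) — 6.
B=3: (2,4,1) (2,5,1) (4,1,2) (4,2,1) (4,5,1) (4,5,2) (5,1,2) (5,2,1) (5,4,1) (5,4,2) — 10.
B=4: (2,3,1) (2,5,1) (3,1,2) (3,2,1) (3,5,1) (3,5,2) (5,1,2) (5,1,3) (5,2,1) (5,2,3) (5,3,1) (5,3,2) — 12.
B=5: (2,3,1) (2,4,1) (3,1,2) (3,2,1) (3,4,1) (3,4,2) (4,1,2) (4,1,3) (4,2,1) (4,2,3) (4,3,1) (4,3,2) — 12.
Summing: 6 + 10 + 12 + 12 = 40.

40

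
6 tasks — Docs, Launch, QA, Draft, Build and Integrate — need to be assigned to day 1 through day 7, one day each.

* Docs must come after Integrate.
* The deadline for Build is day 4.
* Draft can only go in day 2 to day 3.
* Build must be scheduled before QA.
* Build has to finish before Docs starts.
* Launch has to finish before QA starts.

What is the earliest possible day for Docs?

day 2

Precedence pushes Docs to at least day 2.
Docs at day 2 is achievable: Build in day 1; Draft in day 2; Launch in day 1; QA in day 2; Integrate in day 1; Docs in day 2.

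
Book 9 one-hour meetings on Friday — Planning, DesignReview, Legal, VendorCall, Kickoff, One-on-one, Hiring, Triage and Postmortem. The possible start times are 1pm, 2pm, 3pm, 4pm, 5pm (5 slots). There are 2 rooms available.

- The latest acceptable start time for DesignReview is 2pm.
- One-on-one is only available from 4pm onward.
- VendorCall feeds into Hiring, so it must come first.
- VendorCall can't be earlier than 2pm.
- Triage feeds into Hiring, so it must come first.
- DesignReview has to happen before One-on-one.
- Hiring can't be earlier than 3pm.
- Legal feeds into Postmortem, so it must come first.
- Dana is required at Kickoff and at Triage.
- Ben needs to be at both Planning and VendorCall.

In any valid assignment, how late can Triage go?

4pm

Downstream work caps Triage at 4pm.
Triage at 4pm is achievable: Hiring in 5pm; Legal in 1pm; One-on-one in 4pm; VendorCall in 2pm; DesignReview in 1pm; Postmortem in 2pm; Planning in 3pm; Kickoff in 3pm; Triage in 4pm.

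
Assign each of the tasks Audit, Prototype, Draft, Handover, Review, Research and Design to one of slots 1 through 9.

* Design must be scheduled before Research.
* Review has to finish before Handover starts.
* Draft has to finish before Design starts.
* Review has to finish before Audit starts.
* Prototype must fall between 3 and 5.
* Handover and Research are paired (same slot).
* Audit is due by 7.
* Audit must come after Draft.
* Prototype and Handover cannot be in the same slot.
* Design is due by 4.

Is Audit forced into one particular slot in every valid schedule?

Audit can be 2 (e.g. Prototype in 3, Handover in 4, Audit in 2, Research in 4, Draft in 1, Design in 2, Review in 1) or 3 (e.g. Audit=3; Handover=4; Prototype=3; Review=1; Draft=1; Research=4; Design=2).

No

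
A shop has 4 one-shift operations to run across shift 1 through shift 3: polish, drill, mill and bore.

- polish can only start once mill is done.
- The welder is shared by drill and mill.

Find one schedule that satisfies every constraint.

mill=shift 1; polish=shift 2; drill=shift 2; bore=shift 1

Checking: mill(shift 1) before polish(shift 2); drill(shift 2) != mill(shift 1).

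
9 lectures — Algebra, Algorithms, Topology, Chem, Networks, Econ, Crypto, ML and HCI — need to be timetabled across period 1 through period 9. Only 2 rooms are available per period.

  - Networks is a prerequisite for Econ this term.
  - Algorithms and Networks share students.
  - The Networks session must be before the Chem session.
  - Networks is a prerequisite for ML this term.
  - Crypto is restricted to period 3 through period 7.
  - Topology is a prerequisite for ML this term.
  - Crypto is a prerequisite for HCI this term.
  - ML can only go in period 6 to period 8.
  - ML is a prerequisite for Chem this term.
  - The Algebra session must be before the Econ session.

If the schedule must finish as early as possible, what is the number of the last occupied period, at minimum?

period 7

The precedence chain requires at least 3 distinct periods.
With at most 2 per period and 9 lectures, at least 5 periods are needed.
Propagating the time windows through the other constraints, Chem can't land before period 7, so the schedule must run through at least period 7.
7 works (last occupied period: period 7): for example Econ in period 2; HCI in period 4; Crypto in period 3; Chem in period 7; Topology in period 2; Algebra in period 1; Algorithms in period 3; ML in period 6; Networks in period 1.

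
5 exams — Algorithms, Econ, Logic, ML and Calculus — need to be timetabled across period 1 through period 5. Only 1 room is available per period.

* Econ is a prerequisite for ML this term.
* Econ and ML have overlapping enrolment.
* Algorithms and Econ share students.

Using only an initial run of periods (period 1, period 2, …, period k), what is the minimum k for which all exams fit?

The precedence chain requires at least 2 distinct periods.
With at most 1 per period and 5 exams, at least 5 periods are needed.
5 works (last occupied period: period 5): for example ML in period 2; Logic in period 4; Calculus in period 5; Econ in period 1; Algorithms in period 3.

5 periods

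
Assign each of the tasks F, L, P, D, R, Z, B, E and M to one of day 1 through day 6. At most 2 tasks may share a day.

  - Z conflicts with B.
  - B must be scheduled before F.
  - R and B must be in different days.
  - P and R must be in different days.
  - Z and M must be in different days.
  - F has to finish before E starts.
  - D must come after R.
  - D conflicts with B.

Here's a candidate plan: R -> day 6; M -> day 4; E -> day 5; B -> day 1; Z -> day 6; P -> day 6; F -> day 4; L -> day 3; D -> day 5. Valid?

At most 2 tasks may share a day — violated.
D must come after R — violated.
P and R must be in different days — violated.
Z and M must be in different days — holds.
Z conflicts with B — holds.
R and B must be in different days — holds.
B must be scheduled before F — holds.
F has to finish before E starts — holds.
D conflicts with B — holds.

No. P and R must be in different days is not satisfied.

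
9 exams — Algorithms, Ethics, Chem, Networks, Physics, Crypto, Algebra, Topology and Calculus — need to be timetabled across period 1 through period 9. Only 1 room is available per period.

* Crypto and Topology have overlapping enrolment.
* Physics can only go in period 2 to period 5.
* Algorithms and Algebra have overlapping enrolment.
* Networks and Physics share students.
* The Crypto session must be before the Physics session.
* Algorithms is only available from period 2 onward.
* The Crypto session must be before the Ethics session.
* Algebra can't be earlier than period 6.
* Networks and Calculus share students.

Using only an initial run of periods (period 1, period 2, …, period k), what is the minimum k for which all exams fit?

9 periods

The precedence chain requires at least 2 distinct periods.
With at most 1 per period and 9 exams, at least 9 periods are needed.
Algebra can't be placed before period 6, so the schedule must run through at least period 6.
9 works (last occupied period: period 9): for example Chem in period 5; Algebra in period 6; Topology in period 8; Algorithms in period 3; Ethics in period 4; Networks in period 7; Calculus in period 9; Crypto in period 1; Physics in period 2.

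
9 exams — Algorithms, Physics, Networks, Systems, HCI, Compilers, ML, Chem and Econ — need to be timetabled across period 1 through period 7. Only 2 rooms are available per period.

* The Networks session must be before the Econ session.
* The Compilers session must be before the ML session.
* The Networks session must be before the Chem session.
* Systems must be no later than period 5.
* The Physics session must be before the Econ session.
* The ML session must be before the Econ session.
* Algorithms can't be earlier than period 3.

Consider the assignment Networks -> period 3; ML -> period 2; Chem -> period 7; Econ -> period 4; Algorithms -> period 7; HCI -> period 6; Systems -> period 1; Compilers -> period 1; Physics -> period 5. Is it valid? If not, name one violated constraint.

No — it violates: The Physics session must be before the Econ session

The Networks session must be before the Chem session — holds.
Algorithms can't be earlier than period 3 — holds.
The Physics session must be before the Econ session — violated.
Only 2 rooms are available per period — holds.
The ML session must be before the Econ session — holds.
The Compilers session must be before the ML session — holds.
The Networks session must be before the Econ session — holds.
Systems must be no later than period 5 — holds.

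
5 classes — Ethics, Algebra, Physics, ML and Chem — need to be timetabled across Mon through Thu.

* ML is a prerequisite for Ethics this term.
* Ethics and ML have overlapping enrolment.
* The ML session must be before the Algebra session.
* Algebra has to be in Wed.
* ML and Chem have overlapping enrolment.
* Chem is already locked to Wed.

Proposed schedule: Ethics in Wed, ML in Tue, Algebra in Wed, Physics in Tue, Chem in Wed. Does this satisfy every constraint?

Yes

Algebra has to be in Wed — holds.
ML is a prerequisite for Ethics this term — holds.
Ethics and ML have overlapping enrolment — holds.
The ML session must be before the Algebra session — holds.
Chem is already locked to Wed — holds.
ML and Chem have overlapping enrolment — holds.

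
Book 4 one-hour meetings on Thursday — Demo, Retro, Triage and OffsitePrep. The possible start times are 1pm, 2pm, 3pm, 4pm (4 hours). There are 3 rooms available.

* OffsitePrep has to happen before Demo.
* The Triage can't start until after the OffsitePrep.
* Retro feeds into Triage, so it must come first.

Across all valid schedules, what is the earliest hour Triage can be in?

2pm

Precedence pushes Triage to at least 2pm.
Triage at 2pm is achievable: Triage in 2pm; OffsitePrep in 1pm; Demo in 2pm; Retro in 1pm.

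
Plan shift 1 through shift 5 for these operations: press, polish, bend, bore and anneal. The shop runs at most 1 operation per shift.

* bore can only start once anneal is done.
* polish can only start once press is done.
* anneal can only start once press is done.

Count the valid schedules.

Splitting on press: it can be shift 1 (12), shift 2 (3). Listing each branch's schedules as (polish, bend, bore, anneal) by shift number:
press=shift 1: (2,3,5,4) (2,4,5,3) (2,5,4,3) (3,2,5,4) (3,4,5,2) (3,5,4,2) (4,2,5,3) (4,3,5,2) (4,5,3,2) (5,2,4,3) (5,3,4,2) (5,4,3,2) — 12.
press=shift 2: (3,1,5,4) (4,1,5,3) (5,1,4,3) — 3.
Summing: 12 + 3 = 15.

15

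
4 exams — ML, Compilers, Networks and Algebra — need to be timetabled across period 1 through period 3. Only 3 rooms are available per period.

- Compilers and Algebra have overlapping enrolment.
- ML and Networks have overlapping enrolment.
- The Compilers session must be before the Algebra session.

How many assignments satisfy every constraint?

Splitting on ML: it can be period 1 (6), period 2 (6), period 3 (6). Listing each branch's schedules as (Compilers, Networks, Algebra) by period number:
ML=period 1: (1,2,2) (1,2,3) (1,3,2) (1,3,3) (2,2,3) (2,3,3) — 6.
ML=period 2: (1,1,2) (1,1,3) (1,3,2) (1,3,3) (2,1,3) (2,3,3) — 6.
ML=period 3: (1,1,2) (1,1,3) (1,2,2) (1,2,3) (2,1,3) (2,2,3) — 6.
Summing: 6 + 6 + 6 = 18.

18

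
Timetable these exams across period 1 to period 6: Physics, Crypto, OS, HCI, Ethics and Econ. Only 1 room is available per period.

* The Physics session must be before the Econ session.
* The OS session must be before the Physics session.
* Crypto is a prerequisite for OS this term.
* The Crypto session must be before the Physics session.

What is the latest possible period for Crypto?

Downstream work caps Crypto at period 3.
Crypto at period 3 is achievable: OS=period 4, Econ=period 6, Ethics=period 2, Crypto=period 3, Physics=period 5, HCI=period 1.

period 3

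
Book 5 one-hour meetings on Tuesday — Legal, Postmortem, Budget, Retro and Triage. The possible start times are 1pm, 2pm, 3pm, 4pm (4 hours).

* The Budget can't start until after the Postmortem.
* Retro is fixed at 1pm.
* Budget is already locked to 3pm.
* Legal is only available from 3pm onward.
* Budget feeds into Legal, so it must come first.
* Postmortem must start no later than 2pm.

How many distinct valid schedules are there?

Splitting on Postmortem: it can be 1pm (4), 2pm (4). Listing each branch's schedules as (Legal, Budget, Retro, Triage):
Postmortem=1pm: (4pm,3pm,1pm,1pm) (4pm,3pm,1pm,2pm) (4pm,3pm,1pm,3pm) (4pm,3pm,1pm,4pm) — 4.
Postmortem=2pm: (4pm,3pm,1pm,1pm) (4pm,3pm,1pm,2pm) (4pm,3pm,1pm,3pm) (4pm,3pm,1pm,4pm) — 4.
Summing: 4 + 4 = 8.

8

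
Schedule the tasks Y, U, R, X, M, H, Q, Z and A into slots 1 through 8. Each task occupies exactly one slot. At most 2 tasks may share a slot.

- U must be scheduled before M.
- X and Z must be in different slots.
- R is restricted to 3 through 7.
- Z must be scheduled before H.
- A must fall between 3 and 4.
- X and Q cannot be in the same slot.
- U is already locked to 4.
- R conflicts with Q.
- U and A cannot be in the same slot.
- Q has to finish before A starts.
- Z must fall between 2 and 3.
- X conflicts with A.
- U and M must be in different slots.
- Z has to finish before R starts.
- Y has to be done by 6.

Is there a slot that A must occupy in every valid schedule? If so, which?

A's window is 3–4.
U is fixed at 4, and A can't share a slot with U.
So A must be 3.

3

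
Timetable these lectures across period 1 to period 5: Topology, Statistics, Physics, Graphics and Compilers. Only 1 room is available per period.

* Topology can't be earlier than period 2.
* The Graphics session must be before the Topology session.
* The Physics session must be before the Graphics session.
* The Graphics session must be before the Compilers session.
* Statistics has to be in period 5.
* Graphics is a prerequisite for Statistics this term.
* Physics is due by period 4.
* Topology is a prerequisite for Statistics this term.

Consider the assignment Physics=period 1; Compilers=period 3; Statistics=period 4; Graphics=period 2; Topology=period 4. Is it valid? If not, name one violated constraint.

No — it violates: Only 1 room is available per period

Statistics has to be in period 5 — violated.
Only 1 room is available per period — violated.
Physics is due by period 4 — holds.
The Physics session must be before the Graphics session — holds.
The Graphics session must be before the Compilers session — holds.
Topology can't be earlier than period 2 — holds.
The Graphics session must be before the Topology session — holds.
Graphics is a prerequisite for Statistics this term — holds.
Topology is a prerequisite for Statistics this term — violated.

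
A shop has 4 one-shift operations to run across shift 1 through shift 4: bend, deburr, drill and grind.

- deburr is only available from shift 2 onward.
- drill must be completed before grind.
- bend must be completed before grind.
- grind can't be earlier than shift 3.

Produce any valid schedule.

deburr -> shift 2, drill -> shift 1, bend -> shift 1, grind -> shift 3

Checking: bend(shift 1) before grind(shift 3); drill(shift 1) before grind(shift 3); grind=shift 3 in [shift 3,shift 4]; deburr=shift 2 in [shift 2,shift 4].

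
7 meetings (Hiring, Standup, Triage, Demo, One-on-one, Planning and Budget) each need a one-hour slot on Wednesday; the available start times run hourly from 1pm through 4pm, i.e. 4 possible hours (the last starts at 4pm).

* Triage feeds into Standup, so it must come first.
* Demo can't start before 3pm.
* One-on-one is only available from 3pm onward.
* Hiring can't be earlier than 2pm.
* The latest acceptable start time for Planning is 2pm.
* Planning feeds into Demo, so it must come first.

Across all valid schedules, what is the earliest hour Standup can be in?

Precedence pushes Standup to at least 2pm.
Standup at 2pm is achievable: One-on-one -> 3pm, Standup -> 2pm, Hiring -> 2pm, Triage -> 1pm, Budget -> 1pm, Planning -> 1pm, Demo -> 3pm.

2pm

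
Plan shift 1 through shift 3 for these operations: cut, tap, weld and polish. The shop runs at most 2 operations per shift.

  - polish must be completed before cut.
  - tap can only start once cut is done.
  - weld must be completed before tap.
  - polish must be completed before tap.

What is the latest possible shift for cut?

Precedence pushes cut to at least shift 2; downstream work caps cut at shift 2.
cut at shift 2 is achievable: polish in shift 1, tap in shift 3, weld in shift 1, cut in shift 2.

shift 2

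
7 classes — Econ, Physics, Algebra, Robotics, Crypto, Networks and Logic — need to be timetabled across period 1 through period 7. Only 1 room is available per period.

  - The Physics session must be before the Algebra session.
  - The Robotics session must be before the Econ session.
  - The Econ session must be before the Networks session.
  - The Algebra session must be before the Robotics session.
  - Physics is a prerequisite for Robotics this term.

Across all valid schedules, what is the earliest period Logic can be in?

Logic at period 1 is achievable: Econ=period 5; Algebra=period 3; Networks=period 6; Robotics=period 4; Physics=period 2; Logic=period 1; Crypto=period 7.

period 1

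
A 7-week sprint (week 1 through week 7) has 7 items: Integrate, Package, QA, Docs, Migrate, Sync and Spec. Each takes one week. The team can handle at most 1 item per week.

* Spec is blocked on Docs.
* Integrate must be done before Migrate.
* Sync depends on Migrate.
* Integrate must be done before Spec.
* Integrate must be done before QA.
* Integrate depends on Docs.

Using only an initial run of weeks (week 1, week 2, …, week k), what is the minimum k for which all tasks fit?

7 weeks

The precedence chain requires at least 4 distinct weeks.
With at most 1 per week and 7 tasks, at least 7 weeks are needed.
7 works (last occupied week: week 7): for example QA=week 5, Spec=week 4, Docs=week 1, Package=week 7, Sync=week 6, Migrate=week 3, Integrate=week 2.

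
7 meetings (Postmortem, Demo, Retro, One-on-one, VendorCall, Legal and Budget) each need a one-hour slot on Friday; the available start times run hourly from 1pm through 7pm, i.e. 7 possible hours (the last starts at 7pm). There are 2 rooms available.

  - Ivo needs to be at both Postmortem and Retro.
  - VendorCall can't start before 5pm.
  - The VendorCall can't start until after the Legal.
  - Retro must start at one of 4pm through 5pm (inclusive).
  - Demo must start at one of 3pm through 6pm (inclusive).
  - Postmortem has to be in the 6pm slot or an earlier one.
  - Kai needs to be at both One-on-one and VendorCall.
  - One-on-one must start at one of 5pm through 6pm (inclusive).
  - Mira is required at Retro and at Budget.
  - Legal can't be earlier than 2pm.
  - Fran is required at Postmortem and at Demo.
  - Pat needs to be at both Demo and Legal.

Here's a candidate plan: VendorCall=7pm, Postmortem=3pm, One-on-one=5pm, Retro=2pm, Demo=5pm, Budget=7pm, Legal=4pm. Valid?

Mira is required at Retro and at Budget — holds.
Legal can't be earlier than 2pm — holds.
Postmortem has to be in the 6pm slot or an earlier one — holds.
Kai needs to be at both One-on-one and VendorCall — holds.
VendorCall can't start before 5pm — holds.
Demo must start at one of 3pm through 6pm (inclusive) — holds.
The VendorCall can't start until after the Legal — holds.
Pat needs to be at both Demo and Legal — holds.
Ivo needs to be at both Postmortem and Retro — holds.
Retro must start at one of 4pm through 5pm (inclusive) — violated.
There are 2 rooms available — holds.
One-on-one must start at one of 5pm through 6pm (inclusive) — holds.
Fran is required at Postmortem and at Demo — holds.

No — it violates: Retro must start at one of 4pm through 5pm (inclusive)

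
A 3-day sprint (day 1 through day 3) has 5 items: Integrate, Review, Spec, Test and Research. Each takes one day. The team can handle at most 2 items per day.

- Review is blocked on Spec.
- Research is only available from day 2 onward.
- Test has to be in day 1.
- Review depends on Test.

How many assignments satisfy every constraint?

10

Splitting on Integrate: it can be day 1 (2), day 2 (4), day 3 (4). Listing each branch's schedules as (Review, Spec, Test, Research) by day number:
Integrate=day 1: (3,2,1,2) (3,2,1,3) — 2.
Integrate=day 2: (2,1,1,3) (3,1,1,2) (3,1,1,3) (3,2,1,3) — 4.
Integrate=day 3: (2,1,1,2) (2,1,1,3) (3,1,1,2) (3,2,1,2) — 4.
Summing: 2 + 4 + 4 = 10.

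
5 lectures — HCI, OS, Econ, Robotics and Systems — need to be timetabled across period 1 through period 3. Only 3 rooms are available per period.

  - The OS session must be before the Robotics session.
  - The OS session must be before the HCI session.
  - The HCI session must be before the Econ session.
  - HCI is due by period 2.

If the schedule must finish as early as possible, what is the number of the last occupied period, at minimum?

The precedence chain requires at least 3 distinct periods.
With at most 3 per period and 5 lectures, at least 2 periods are needed.
3 works (last occupied period: period 3): for example Econ -> period 3; HCI -> period 2; Systems -> period 1; Robotics -> period 2; OS -> period 1.

period 3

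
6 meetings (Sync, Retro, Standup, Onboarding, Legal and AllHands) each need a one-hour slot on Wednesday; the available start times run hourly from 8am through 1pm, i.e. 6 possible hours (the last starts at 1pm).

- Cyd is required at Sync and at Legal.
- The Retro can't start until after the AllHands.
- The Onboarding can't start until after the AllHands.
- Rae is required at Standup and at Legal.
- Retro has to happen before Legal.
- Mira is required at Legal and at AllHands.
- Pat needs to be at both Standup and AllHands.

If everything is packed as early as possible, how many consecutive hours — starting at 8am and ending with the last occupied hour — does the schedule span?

3 hours

The precedence chain requires at least 3 distinct hours.
3 works (last occupied hour: 10am): for example Sync -> 8am, Legal -> 10am, AllHands -> 8am, Retro -> 9am, Onboarding -> 9am, Standup -> 9am.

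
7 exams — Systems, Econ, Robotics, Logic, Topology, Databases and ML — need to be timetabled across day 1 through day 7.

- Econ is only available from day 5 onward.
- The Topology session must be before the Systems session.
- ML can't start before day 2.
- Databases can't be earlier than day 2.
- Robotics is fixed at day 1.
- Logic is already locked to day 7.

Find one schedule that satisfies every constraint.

Robotics=day 1, ML=day 2, Databases=day 2, Systems=day 2, Logic=day 7, Econ=day 5, Topology=day 1

Checking: Topology(day 1) before Systems(day 2); ML=day 2 in [day 2,day 7]; Logic=day 7 in [day 7,day 7]; Robotics=day 1 in [day 1,day 1]; Econ=day 5 in [day 5,day 7]; Databases=day 2 in [day 2,day 7].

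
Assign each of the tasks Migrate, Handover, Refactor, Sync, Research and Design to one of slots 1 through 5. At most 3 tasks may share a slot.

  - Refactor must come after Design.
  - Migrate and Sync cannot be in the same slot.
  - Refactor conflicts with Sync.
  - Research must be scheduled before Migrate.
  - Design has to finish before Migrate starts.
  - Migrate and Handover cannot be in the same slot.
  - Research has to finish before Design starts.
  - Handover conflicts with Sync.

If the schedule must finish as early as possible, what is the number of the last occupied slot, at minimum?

The precedence chain requires at least 3 distinct slots.
With at most 3 per slot and 6 tasks, at least 2 slots are needed.
3 works (last occupied slot: 3): for example Sync -> 2; Refactor -> 3; Design -> 2; Handover -> 1; Migrate -> 3; Research -> 1.

3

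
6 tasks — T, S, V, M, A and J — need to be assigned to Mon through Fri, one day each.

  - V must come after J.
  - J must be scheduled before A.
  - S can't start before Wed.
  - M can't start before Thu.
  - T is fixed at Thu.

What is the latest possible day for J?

Thu

Downstream work caps J at Thu.
J at Thu is achievable: M -> Thu, V -> Fri, J -> Thu, A -> Fri, T -> Thu, S -> Wed.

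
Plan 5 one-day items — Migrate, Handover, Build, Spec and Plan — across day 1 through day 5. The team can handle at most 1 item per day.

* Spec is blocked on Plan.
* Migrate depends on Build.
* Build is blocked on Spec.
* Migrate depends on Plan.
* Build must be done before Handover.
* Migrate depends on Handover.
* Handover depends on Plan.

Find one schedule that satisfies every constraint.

Migrate in day 5, Spec in day 2, Plan in day 1, Build in day 3, Handover in day 4

Checking: Plan(day 1) before Migrate(day 5); Build(day 3) before Handover(day 4); Handover(day 4) before Migrate(day 5); Spec(day 2) before Build(day 3); Plan(day 1) before Handover(day 4); Build(day 3) before Migrate(day 5); Plan(day 1) before Spec(day 2); max 1 per day (cap 1).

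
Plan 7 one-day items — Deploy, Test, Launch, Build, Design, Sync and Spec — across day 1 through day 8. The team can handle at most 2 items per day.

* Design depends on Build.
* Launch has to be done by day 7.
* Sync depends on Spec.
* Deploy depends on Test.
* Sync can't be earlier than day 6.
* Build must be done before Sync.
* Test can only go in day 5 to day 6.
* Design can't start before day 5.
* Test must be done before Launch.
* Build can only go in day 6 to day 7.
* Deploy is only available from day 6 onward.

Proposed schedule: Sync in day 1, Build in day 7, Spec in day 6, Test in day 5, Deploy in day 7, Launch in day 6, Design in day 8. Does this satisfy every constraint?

Build must be done before Sync — violated.
Build can only go in day 6 to day 7 — holds.
The team can handle at most 2 items per day — holds.
Test must be done before Launch — holds.
Launch has to be done by day 7 — holds.
Test can only go in day 5 to day 6 — holds.
Deploy is only available from day 6 onward — holds.
Sync depends on Spec — violated.
Sync can't be earlier than day 6 — violated.
Design depends on Build — holds.
Deploy depends on Test — holds.
Design can't start before day 5 — holds.

No — it violates: Sync can't be earlier than day 6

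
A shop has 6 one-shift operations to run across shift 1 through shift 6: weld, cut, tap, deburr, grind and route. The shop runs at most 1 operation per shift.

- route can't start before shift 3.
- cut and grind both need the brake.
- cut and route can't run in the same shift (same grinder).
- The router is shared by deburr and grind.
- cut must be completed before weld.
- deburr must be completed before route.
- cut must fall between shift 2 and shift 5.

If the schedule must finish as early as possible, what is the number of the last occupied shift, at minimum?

shift 6

The precedence chain requires at least 2 distinct shifts.
With at most 1 per shift and 6 operations, at least 6 shifts are needed.
route can't be placed before shift 3, so the schedule must run through at least shift 3.
6 works (last occupied shift: shift 6): for example deburr -> shift 1, grind -> shift 6, weld -> shift 4, route -> shift 3, cut -> shift 2, tap -> shift 5.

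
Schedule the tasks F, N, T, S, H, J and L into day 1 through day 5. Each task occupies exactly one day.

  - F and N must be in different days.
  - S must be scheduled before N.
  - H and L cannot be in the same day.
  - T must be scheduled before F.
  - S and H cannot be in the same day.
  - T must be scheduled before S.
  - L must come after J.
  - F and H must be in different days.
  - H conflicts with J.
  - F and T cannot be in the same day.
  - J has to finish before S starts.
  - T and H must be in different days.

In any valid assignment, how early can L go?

Precedence pushes L to at least day 2.
L at day 2 is achievable: H=day 3, S=day 2, T=day 1, L=day 2, J=day 1, F=day 2, N=day 3.

day 2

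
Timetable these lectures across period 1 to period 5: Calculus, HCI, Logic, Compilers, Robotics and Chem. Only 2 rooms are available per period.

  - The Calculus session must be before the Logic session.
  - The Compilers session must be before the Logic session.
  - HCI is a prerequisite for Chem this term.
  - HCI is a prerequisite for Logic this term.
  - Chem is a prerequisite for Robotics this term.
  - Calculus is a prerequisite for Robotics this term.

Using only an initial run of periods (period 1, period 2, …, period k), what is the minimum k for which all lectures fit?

3 periods

The precedence chain requires at least 3 distinct periods.
With at most 2 per period and 6 lectures, at least 3 periods are needed.
3 works (last occupied period: period 3): for example Logic=period 3; Chem=period 2; HCI=period 1; Robotics=period 3; Compilers=period 2; Calculus=period 1.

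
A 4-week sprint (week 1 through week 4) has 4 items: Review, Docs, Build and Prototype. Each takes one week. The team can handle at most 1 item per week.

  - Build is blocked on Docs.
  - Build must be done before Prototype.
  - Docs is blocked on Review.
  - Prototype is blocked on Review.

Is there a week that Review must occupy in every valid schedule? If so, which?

Downstream work caps Review at week 1.
So Review is pinned to week 1.

week 1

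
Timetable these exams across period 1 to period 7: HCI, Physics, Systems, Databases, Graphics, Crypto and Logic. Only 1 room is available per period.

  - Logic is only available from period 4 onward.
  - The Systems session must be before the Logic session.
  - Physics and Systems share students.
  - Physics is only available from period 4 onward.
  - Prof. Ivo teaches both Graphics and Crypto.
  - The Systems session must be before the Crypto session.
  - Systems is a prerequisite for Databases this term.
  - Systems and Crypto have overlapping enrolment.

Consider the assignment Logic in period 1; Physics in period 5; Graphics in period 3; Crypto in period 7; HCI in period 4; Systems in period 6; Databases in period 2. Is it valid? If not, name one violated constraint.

The Systems session must be before the Crypto session — holds.
Prof. Ivo teaches both Graphics and Crypto — holds.
Physics and Systems share students — holds.
Systems is a prerequisite for Databases this term — violated.
Only 1 room is available per period — holds.
Logic is only available from period 4 onward — violated.
The Systems session must be before the Logic session — violated.
Systems and Crypto have overlapping enrolment — holds.
Physics is only available from period 4 onward — holds.

Invalid. The Systems session must be before the Logic session.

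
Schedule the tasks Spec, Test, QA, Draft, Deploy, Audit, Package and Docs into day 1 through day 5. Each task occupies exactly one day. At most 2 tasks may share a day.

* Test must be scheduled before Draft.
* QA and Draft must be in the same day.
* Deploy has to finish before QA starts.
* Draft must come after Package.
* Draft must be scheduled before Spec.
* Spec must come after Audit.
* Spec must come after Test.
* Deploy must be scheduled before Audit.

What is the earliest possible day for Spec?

day 4

Precedence pushes Spec to at least day 3.
Spec at day 4 is achievable: Draft in day 3, Deploy in day 1, Audit in day 2, Test in day 1, Docs in day 4, Package in day 2, QA in day 3, Spec in day 4.
Nothing earlier works — the capacity limit rule out every day before day 4.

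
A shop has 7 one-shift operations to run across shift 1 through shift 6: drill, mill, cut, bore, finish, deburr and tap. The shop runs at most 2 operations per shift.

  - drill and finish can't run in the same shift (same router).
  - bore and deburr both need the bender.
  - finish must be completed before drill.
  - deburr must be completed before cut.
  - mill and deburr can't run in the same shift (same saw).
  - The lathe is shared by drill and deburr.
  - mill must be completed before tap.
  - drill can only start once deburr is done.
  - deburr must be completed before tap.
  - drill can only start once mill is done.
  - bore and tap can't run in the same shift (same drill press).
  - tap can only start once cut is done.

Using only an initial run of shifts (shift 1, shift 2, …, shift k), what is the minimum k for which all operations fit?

The precedence chain requires at least 3 distinct shifts.
With at most 2 per shift and 7 operations, at least 4 shifts are needed.
4 works (last occupied shift: shift 4): for example deburr in shift 1, drill in shift 3, cut in shift 2, bore in shift 4, mill in shift 2, finish in shift 1, tap in shift 3.

4 shifts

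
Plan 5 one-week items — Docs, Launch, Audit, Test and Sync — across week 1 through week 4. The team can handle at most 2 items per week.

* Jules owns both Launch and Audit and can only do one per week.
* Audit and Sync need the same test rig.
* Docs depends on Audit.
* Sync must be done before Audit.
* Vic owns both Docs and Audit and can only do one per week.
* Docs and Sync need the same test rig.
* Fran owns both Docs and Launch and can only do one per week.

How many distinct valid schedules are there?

28

Splitting on Docs: it can be week 3 (7), week 4 (21). Listing each branch's schedules as (Launch, Audit, Test, Sync) by week number:
Docs=week 3: (1,2,2,1) (1,2,3,1) (1,2,4,1) (4,2,1,1) (4,2,2,1) (4,2,3,1) (4,2,4,1) — 7.
Docs=week 4: (1,2,2,1) (1,2,3,1) (1,2,4,1) (1,3,1,2) (1,3,2,1) (1,3,2,2) (1,3,3,1) (1,3,3,2) (1,3,4,1) (1,3,4,2) (2,3,1,1) (2,3,1,2) (2,3,2,1) (2,3,3,1) (2,3,3,2) (2,3,4,1) (2,3,4,2) (3,2,1,1) (3,2,2,1) (3,2,3,1) (3,2,4,1) — 21.
Summing: 7 + 21 = 28.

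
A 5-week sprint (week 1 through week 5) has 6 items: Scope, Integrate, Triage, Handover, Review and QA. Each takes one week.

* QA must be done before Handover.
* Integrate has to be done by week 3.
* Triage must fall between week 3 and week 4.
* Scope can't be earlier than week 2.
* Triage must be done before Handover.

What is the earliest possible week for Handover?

week 4

Precedence pushes Handover to at least week 4.
Handover at week 4 is achievable: Scope=week 2, QA=week 1, Handover=week 4, Review=week 1, Triage=week 3, Integrate=week 1.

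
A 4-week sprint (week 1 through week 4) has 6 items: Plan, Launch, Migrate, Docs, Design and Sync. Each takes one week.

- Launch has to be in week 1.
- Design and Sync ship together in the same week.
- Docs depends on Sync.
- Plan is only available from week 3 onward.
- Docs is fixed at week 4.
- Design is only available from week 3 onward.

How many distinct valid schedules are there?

8

Splitting on Plan: it can be week 3 (4), week 4 (4). Listing each branch's schedules as (Launch, Migrate, Docs, Design, Sync) by week number:
Plan=week 3: (1,1,4,3,3) (1,2,4,3,3) (1,3,4,3,3) (1,4,4,3,3) — 4.
Plan=week 4: (1,1,4,3,3) (1,2,4,3,3) (1,3,4,3,3) (1,4,4,3,3) — 4.
Summing: 4 + 4 = 8.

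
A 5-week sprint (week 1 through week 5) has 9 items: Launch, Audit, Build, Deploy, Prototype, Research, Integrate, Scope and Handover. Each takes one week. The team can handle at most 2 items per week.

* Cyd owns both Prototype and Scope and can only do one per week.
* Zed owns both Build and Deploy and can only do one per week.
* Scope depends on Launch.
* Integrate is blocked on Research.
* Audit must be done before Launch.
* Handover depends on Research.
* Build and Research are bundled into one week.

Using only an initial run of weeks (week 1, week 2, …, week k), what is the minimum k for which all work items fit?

The precedence chain requires at least 3 distinct weeks.
With at most 2 per week and 9 work items, at least 5 weeks are needed.
5 works (last occupied week: week 5): for example Deploy -> week 1, Scope -> week 4, Prototype -> week 2, Audit -> week 1, Launch -> week 2, Build -> week 3, Integrate -> week 4, Handover -> week 5, Research -> week 3.

5 weeks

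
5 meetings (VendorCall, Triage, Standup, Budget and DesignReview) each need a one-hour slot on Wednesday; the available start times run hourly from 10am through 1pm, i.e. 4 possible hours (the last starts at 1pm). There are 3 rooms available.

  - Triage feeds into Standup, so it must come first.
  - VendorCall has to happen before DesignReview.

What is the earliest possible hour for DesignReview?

11am

Precedence pushes DesignReview to at least 11am.
DesignReview at 11am is achievable: DesignReview -> 11am, Triage -> 10am, VendorCall -> 10am, Budget -> 10am, Standup -> 11am.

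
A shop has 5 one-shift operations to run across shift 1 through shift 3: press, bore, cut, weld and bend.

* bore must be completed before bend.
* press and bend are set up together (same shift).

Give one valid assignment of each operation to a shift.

cut in shift 1; bend in shift 2; bore in shift 1; weld in shift 1; press in shift 2

Checking: bore(shift 1) before bend(shift 2); press = bend = shift 2.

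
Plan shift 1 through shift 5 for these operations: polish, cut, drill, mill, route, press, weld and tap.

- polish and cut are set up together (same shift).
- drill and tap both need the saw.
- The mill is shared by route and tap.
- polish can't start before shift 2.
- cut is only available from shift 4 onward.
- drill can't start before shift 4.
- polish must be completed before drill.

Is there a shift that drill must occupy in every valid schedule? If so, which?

Drill is available from shift 4; precedence pushes drill to at least shift 5.
So drill is pinned to shift 5.

shift 5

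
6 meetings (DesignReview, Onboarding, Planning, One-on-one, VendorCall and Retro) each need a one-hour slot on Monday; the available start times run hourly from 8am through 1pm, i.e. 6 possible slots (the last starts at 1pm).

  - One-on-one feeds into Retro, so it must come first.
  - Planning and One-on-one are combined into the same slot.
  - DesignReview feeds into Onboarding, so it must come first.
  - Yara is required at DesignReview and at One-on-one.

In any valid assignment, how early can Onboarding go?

9am

Precedence pushes Onboarding to at least 9am.
Onboarding at 9am is achievable: VendorCall -> 8am; Onboarding -> 9am; Retro -> 10am; One-on-one -> 9am; DesignReview -> 8am; Planning -> 9am.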